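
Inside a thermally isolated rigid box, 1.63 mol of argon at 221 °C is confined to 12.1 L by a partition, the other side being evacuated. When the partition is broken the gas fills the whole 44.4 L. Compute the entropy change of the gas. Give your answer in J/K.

No heat is exchanged and no work is done, so the ideal-gas temperature stays constant.
Entropy is a state function; using a reversible isothermal path, ΔS_gas = nR ln(V₂/V₁) = 1.63 × 8.314 × ln(44.4/12.1) = 17.6 J/K.

ΔS_gas = 17.6 J/K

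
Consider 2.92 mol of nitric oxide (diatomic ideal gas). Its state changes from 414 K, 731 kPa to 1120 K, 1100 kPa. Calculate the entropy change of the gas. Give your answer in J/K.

ΔS = nC_p ln(T₂/T₁) − nR ln(P₂/P₁), with C_p = 7R/2 = 29.1 J mol⁻¹ K⁻¹ for a diatomic ideal gas.
ΔS = 2.92 × [29.1 × ln(1120/414) − 8.314 × ln(1100/731)] = 74.6 J/K.

ΔS = 74.6 J/K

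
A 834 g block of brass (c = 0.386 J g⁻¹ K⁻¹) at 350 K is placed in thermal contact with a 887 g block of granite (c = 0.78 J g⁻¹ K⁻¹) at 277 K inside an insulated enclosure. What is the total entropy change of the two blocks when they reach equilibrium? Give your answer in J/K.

Energy balance: T_f = (m₁c₁T₁ + m₂c₂T₂)/(m₁c₁ + m₂c₂) = 300.18 K.
ΔS₁ = m₁c₁ ln(T_f/T₁) = 321.924 × ln(300.18/350) = -49.43 J/K.
ΔS₂ = m₂c₂ ln(T_f/T₂) = 691.86 × ln(300.18/277) = 55.6 J/K.
ΔS_total = -49.43 + 55.6 = 6.17 J/K.

ΔS_total = 6.17 J/K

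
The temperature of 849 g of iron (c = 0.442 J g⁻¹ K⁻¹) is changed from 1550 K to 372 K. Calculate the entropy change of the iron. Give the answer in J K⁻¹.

ΔS = -536 J/K

ΔS = ∫dQ_rev/T = m c ln(T₂/T₁) = 849 × 0.442 × ln(372/1550) = -536 J/K.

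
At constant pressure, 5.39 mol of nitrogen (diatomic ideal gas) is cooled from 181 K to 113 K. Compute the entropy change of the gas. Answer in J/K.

At constant pressure, ΔS = nC_p ln(T₂/T₁) with C_p = 7R/2 = 29.1 J mol⁻¹ K⁻¹.
ΔS = 5.39 × 29.1 × ln(113/181) = -73.9 J/K.

ΔS = -73.9 J/K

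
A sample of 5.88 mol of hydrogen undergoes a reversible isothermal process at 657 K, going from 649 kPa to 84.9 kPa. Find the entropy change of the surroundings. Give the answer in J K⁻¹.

ΔS_surr = -99.4 J/K

For an isothermal ideal gas ΔS_gas = nR ln(P₁/P₂) = 5.88 × 8.314 × ln(649/84.9) = 99.4 J/K.
The process is reversible, so ΔS_surr = −ΔS_gas = -99.4 J/K and ΔS_universe = 0.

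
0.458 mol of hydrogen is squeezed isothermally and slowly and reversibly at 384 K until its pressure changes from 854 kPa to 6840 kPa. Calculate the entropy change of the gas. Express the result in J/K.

ΔS_gas = -7.92 J/K

For an isothermal ideal gas ΔS_gas = nR ln(P₁/P₂) = 0.458 × 8.314 × ln(854/6840) = -7.92 J/K.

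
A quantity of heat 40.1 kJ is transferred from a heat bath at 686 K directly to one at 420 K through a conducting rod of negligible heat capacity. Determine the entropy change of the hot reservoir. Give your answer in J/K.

ΔS_hot = -58.5 J/K

The hot reservoir loses heat Q, so ΔS_hot = −Q/T_H = −40100/686 = -58.5 J/K.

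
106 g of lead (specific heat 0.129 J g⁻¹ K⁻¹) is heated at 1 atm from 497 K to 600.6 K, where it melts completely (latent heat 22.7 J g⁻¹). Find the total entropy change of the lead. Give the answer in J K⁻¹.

ΔS = 6.6 J/K

Warming step: ΔS₁ = m c ln(T_tr/T_i) = 106 × 0.129 × ln(600.6/497) = 2.589 J/K.
Phase change: ΔS₂ = +mL/T_tr = 106 × 22.7 / 600.6 = 4.006 J/K.
ΔS_total = (2.589) + (4.006) = 6.6 J/K.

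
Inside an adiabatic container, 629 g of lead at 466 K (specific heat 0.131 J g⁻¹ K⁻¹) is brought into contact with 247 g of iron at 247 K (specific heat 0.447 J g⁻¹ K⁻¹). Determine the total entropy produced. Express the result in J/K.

ΔS_total = 9.64 J/K

Energy balance: T_f = (m₁c₁T₁ + m₂c₂T₂)/(m₁c₁ + m₂c₂) = 340.59 K.
ΔS₁ = m₁c₁ ln(T_f/T₁) = 82.399 × ln(340.59/466) = -25.83 J/K.
ΔS₂ = m₂c₂ ln(T_f/T₂) = 110.409 × ln(340.59/247) = 35.47 J/K.
ΔS_total = -25.83 + 35.47 = 9.64 J/K.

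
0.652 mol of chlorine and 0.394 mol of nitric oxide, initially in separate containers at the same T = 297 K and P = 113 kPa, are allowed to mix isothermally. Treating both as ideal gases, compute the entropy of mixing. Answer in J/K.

Mole fractions: x_A = 0.652/1.05 = 0.623, x_B = 0.377.
ΔS_mix = −R(n_A ln x_A + n_B ln x_B) = −8.314 × (0.652 ln 0.623 + 0.394 ln 0.377) = 5.76 J/K.

ΔS_mix = 5.76 J/K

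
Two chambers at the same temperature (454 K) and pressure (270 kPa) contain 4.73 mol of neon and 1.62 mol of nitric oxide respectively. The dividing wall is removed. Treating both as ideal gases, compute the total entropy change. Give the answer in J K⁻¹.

Mole fractions: x_A = 4.73/6.35 = 0.745, x_B = 0.255.
ΔS_mix = −R(n_A ln x_A + n_B ln x_B) = −8.314 × (4.73 ln 0.745 + 1.62 ln 0.255) = 30 J/K.

ΔS_mix = 30 J/K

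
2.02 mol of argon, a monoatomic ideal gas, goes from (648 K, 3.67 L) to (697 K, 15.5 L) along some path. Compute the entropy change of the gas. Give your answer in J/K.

Entropy is a state function: ΔS = nC_V ln(T₂/T₁) + nR ln(V₂/V₁), with C_V = 3R/2 = 12.47 J mol⁻¹ K⁻¹ for a monoatomic ideal gas.
ΔS = 2.02 × [12.47 × ln(697/648) + 8.314 × ln(15.5/3.67)] = 26 J/K.

ΔS = 26 J/K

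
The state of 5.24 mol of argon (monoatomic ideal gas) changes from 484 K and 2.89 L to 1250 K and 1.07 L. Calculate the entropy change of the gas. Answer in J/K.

Entropy is a state function: ΔS = nC_V ln(T₂/T₁) + nR ln(V₂/V₁), with C_V = 3R/2 = 12.47 J mol⁻¹ K⁻¹ for a monoatomic ideal gas.
ΔS = 5.24 × [12.47 × ln(1250/484) + 8.314 × ln(1.07/2.89)] = 18.7 J/K.

ΔS = 18.7 J/K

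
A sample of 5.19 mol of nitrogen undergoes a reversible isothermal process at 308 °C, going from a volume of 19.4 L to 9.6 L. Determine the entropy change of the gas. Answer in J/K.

For an isothermal ideal gas ΔS_gas = nR ln(V₂/V₁) = 5.19 × 8.314 × ln(9.6/19.4) = -30.4 J/K.

ΔS_gas = -30.4 J/K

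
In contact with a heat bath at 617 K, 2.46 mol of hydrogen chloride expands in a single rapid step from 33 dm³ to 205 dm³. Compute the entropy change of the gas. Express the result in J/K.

Entropy is a state function, so ΔS_gas depends only on the end states.
For an isothermal ideal gas ΔS_gas = nR ln(V₂/V₁) = 2.46 × 8.314 × ln(205/33) = 37.4 J/K.

ΔS_gas = 37.4 J/K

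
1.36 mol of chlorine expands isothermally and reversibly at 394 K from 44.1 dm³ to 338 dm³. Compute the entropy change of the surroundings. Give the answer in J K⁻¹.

For an isothermal ideal gas ΔS_gas = nR ln(V₂/V₁) = 1.36 × 8.314 × ln(338/44.1) = 23 J/K.
The process is reversible, so ΔS_surr = −ΔS_gas = -23 J/K and ΔS_universe = 0.

ΔS_surr = -23 J/K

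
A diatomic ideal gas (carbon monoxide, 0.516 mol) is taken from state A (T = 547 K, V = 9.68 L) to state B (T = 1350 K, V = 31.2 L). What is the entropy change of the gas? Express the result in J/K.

Entropy is a state function: ΔS = nC_V ln(T₂/T₁) + nR ln(V₂/V₁), with C_V = 5R/2 = 20.79 J mol⁻¹ K⁻¹ for a diatomic ideal gas.
ΔS = 0.516 × [20.79 × ln(1350/547) + 8.314 × ln(31.2/9.68)] = 14.7 J/K.

ΔS = 14.7 J/K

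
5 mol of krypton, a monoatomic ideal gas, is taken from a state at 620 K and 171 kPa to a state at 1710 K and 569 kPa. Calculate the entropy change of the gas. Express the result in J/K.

ΔS = 55.5 J/K

ΔS = nC_p ln(T₂/T₁) − nR ln(P₂/P₁), with C_p = 5R/2 = 20.79 J mol⁻¹ K⁻¹ for a monoatomic ideal gas.
ΔS = 5 × [20.79 × ln(1710/620) − 8.314 × ln(569/171)] = 55.5 J/K.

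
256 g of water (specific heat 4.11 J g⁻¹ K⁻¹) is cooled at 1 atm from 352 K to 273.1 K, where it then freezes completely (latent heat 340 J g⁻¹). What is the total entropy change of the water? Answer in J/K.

ΔS = -586 J/K

Cooling step: ΔS₁ = m c ln(T_tr/T_i) = 256 × 4.11 × ln(273.1/352) = -267 J/K.
Phase change: ΔS₂ = −mL/T_tr = −256 × 340 / 273.1 = -318.7 J/K.
ΔS_total = (-267) + (-318.7) = -586 J/K.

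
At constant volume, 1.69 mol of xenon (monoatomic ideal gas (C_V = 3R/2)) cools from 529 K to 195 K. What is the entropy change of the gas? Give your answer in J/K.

At constant volume, ΔS = nC_V ln(T₂/T₁) with C_V = 3R/2 = 12.47 J mol⁻¹ K⁻¹.
ΔS = 1.69 × 12.47 × ln(195/529) = -21 J/K.

ΔS = -21 J/K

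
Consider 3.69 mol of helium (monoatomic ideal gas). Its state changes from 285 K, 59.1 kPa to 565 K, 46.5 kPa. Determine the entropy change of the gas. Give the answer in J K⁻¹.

ΔS = 59.8 J/K

ΔS = nC_p ln(T₂/T₁) − nR ln(P₂/P₁), with C_p = 5R/2 = 20.79 J mol⁻¹ K⁻¹ for a monoatomic ideal gas.
ΔS = 3.69 × [20.79 × ln(565/285) − 8.314 × ln(46.5/59.1)] = 59.8 J/K.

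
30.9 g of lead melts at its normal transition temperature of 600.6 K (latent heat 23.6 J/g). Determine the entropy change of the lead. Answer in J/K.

ΔS = 1.21 J/K

Heat absorbed by the substance: Q = mL = 30.9 × 23.6 = 729.24 J.
At constant T, ΔS = Q_rev/T = 729.24 / 600.6 = 1.21 J/K.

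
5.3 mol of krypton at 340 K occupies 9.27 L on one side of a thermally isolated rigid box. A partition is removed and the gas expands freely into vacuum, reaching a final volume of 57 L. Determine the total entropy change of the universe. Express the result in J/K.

No heat is exchanged and no work is done, so the ideal-gas temperature stays constant.
Entropy is a state function; using a reversible isothermal path, ΔS_gas = nR ln(V₂/V₁) = 5.3 × 8.314 × ln(57/9.27) = 80 J/K.
The insulated surroundings exchange no heat, so ΔS_surr = 0 and ΔS_universe = ΔS_gas.

ΔS_universe = 80 J/K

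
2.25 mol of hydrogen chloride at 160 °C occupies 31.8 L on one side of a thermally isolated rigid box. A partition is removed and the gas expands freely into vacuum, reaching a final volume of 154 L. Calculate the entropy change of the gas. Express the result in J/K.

ΔS_gas = 29.5 J/K

No heat is exchanged and no work is done, so the ideal-gas temperature stays constant.
Entropy is a state function; using a reversible isothermal path, ΔS_gas = nR ln(V₂/V₁) = 2.25 × 8.314 × ln(154/31.8) = 29.5 J/K.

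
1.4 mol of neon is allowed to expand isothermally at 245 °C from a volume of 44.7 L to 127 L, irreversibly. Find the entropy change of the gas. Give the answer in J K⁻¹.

ΔS_gas = 12.2 J/K

Entropy is a state function, so ΔS_gas depends only on the end states.
For an isothermal ideal gas ΔS_gas = nR ln(V₂/V₁) = 1.4 × 8.314 × ln(127/44.7) = 12.2 J/K.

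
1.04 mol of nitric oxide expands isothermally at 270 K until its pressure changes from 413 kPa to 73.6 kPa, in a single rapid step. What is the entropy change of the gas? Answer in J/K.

Entropy is a state function, so ΔS_gas depends only on the end states.
For an isothermal ideal gas ΔS_gas = nR ln(P₁/P₂) = 1.04 × 8.314 × ln(413/73.6) = 14.9 J/K.

ΔS_gas = 14.9 J/K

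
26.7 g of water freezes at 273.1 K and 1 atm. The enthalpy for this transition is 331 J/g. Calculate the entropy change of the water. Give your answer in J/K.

ΔS = -32.4 J/K

Heat released by the substance: Q = −mL = −26.7 × 331 = −8837.7 J.
At constant T, ΔS = Q_rev/T = −8837.7 / 273.1 = -32.4 J/K.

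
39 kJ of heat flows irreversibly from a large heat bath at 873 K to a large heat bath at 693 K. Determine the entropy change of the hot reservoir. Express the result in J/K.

The hot reservoir loses heat Q, so ΔS_hot = −Q/T_H = −39000/873 = -44.7 J/K.

ΔS_hot = -44.7 J/K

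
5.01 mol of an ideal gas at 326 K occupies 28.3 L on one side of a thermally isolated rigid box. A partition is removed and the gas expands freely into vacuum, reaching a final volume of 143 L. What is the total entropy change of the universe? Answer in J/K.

ΔS_universe = 67.5 J/K

No heat is exchanged and no work is done, so the ideal-gas temperature stays constant.
Entropy is a state function; using a reversible isothermal path, ΔS_gas = nR ln(V₂/V₁) = 5.01 × 8.314 × ln(143/28.3) = 67.5 J/K.
The insulated surroundings exchange no heat, so ΔS_surr = 0 and ΔS_universe = ΔS_gas.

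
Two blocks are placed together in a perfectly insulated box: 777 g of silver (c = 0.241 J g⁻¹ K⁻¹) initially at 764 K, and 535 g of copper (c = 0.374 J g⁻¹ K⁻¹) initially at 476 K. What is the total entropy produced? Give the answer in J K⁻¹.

ΔS_total = 10.8 J/K

Energy balance: T_f = (m₁c₁T₁ + m₂c₂T₂)/(m₁c₁ + m₂c₂) = 615.23 K.
ΔS₁ = m₁c₁ ln(T_f/T₁) = 187.257 × ln(615.23/764) = -40.55 J/K.
ΔS₂ = m₂c₂ ln(T_f/T₂) = 200.09 × ln(615.23/476) = 51.34 J/K.
ΔS_total = -40.55 + 51.34 = 10.8 J/K.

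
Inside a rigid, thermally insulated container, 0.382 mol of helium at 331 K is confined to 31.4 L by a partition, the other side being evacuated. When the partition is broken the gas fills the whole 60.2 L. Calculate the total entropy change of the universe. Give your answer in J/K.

ΔS_universe = 2.07 J/K

No heat is exchanged and no work is done, so the ideal-gas temperature stays constant.
Entropy is a state function; using a reversible isothermal path, ΔS_gas = nR ln(V₂/V₁) = 0.382 × 8.314 × ln(60.2/31.4) = 2.07 J/K.
The insulated surroundings exchange no heat, so ΔS_surr = 0 and ΔS_universe = ΔS_gas.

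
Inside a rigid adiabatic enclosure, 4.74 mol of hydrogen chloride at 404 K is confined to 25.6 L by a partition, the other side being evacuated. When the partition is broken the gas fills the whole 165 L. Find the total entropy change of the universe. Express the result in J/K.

For an ideal gas in free expansion Q = 0 and W = 0, so T is unchanged.
Entropy is a state function; using a reversible isothermal path, ΔS_gas = nR ln(V₂/V₁) = 4.74 × 8.314 × ln(165/25.6) = 73.4 J/K.
The insulated surroundings exchange no heat, so ΔS_surr = 0 and ΔS_universe = ΔS_gas.

ΔS_universe = 73.4 J/K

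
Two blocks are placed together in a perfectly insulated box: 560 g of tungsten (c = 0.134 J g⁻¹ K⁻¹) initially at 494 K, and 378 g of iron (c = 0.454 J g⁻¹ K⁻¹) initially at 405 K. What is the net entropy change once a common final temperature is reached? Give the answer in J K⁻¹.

ΔS_total = 1.06 J/K

Energy balance: T_f = (m₁c₁T₁ + m₂c₂T₂)/(m₁c₁ + m₂c₂) = 432.08 K.
ΔS₁ = m₁c₁ ln(T_f/T₁) = 75.04 × ln(432.08/494) = -10.05 J/K.
ΔS₂ = m₂c₂ ln(T_f/T₂) = 171.612 × ln(432.08/405) = 11.11 J/K.
ΔS_total = -10.05 + 11.11 = 1.06 J/K.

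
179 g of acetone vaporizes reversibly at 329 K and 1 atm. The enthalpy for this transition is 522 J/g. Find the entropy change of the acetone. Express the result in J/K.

ΔS = 284 J/K

Heat absorbed by the substance: Q = mL = 179 × 522 = 93438 J.
At constant T, ΔS = Q_rev/T = 93438 / 329 = 284 J/K.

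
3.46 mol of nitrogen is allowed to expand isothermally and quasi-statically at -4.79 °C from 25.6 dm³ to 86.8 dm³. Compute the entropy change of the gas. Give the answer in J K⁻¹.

For an isothermal ideal gas ΔS_gas = nR ln(V₂/V₁) = 3.46 × 8.314 × ln(86.8/25.6) = 35.1 J/K.

ΔS_gas = 35.1 J/K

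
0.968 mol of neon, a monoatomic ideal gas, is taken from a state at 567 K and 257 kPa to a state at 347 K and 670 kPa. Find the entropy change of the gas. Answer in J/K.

ΔS = nC_p ln(T₂/T₁) − nR ln(P₂/P₁), with C_p = 5R/2 = 20.79 J mol⁻¹ K⁻¹ for a monoatomic ideal gas.
ΔS = 0.968 × [20.79 × ln(347/567) − 8.314 × ln(670/257)] = -17.6 J/K.

ΔS = -17.6 J/K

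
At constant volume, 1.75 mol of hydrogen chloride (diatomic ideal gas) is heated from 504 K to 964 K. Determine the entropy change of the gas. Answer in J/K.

ΔS = 23.6 J/K

At constant volume, ΔS = nC_V ln(T₂/T₁) with C_V = 5R/2 = 20.79 J mol⁻¹ K⁻¹.
ΔS = 1.75 × 20.79 × ln(964/504) = 23.6 J/K.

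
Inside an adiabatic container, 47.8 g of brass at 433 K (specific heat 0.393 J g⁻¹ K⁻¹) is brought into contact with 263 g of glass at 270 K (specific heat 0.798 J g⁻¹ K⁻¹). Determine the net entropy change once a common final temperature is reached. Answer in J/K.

ΔS_total = 2.2 J/K

Energy balance: T_f = (m₁c₁T₁ + m₂c₂T₂)/(m₁c₁ + m₂c₂) = 283.39 K.
ΔS₁ = m₁c₁ ln(T_f/T₁) = 18.7854 × ln(283.39/433) = -7.963 J/K.
ΔS₂ = m₂c₂ ln(T_f/T₂) = 209.874 × ln(283.39/270) = 10.16 J/K.
ΔS_total = -7.963 + 10.16 = 2.2 J/K.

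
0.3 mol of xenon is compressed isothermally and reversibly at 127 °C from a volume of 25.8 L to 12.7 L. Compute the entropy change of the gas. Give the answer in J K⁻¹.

For an isothermal ideal gas ΔS_gas = nR ln(V₂/V₁) = 0.3 × 8.314 × ln(12.7/25.8) = -1.77 J/K.

ΔS_gas = -1.77 J/K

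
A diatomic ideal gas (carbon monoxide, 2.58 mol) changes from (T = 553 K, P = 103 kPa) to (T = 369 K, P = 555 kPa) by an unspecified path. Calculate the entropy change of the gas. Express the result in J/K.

ΔS = -66.5 J/K

ΔS = nC_p ln(T₂/T₁) − nR ln(P₂/P₁), with C_p = 7R/2 = 29.1 J mol⁻¹ K⁻¹ for a diatomic ideal gas.
ΔS = 2.58 × [29.1 × ln(369/553) − 8.314 × ln(555/103)] = -66.5 J/K.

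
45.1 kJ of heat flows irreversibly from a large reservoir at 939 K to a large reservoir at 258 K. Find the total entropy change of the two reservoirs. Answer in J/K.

ΔS_total = 127 J/K

ΔS_hot = −Q/T_H = −45100/939 = -48.03 J/K and ΔS_cold = +Q/T_C = 45100/258 = 174.8 J/K.
ΔS_total = -48.03 + 174.8 = 127 J/K, positive as the second law requires.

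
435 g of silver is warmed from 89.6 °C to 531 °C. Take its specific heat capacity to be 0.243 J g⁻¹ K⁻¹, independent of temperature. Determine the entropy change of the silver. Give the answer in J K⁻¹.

In kelvin: T₁ = 362.75 K, T₂ = 804.15 K. ΔS = ∫dQ_rev/T = m c ln(T₂/T₁) = 435 × 0.243 × ln(804.15/362.75) = 84.1 J/K.

ΔS = 84.1 J/K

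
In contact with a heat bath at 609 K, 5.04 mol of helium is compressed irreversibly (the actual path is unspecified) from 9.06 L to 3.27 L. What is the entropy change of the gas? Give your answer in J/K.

ΔS_gas = -42.7 J/K

Entropy is a state function, so ΔS_gas depends only on the end states.
For an isothermal ideal gas ΔS_gas = nR ln(V₂/V₁) = 5.04 × 8.314 × ln(3.27/9.06) = -42.7 J/K.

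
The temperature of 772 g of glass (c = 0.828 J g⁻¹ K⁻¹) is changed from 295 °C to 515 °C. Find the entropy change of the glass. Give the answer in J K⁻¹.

ΔS = 209 J/K

In kelvin: T₁ = 568.15 K, T₂ = 788.15 K. ΔS = ∫dQ_rev/T = m c ln(T₂/T₁) = 772 × 0.828 × ln(788.15/568.15) = 209 J/K.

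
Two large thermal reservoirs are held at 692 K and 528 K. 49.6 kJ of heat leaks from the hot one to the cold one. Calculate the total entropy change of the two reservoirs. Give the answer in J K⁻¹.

ΔS_hot = −Q/T_H = −49600/692 = -71.68 J/K and ΔS_cold = +Q/T_C = 49600/528 = 93.94 J/K.
ΔS_total = -71.68 + 93.94 = 22.3 J/K, positive as the second law requires.

ΔS_total = 22.3 J/K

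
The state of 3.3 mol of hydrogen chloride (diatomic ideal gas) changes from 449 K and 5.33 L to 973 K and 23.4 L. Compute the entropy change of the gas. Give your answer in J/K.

ΔS = 93.6 J/K

Entropy is a state function: ΔS = nC_V ln(T₂/T₁) + nR ln(V₂/V₁), with C_V = 5R/2 = 20.79 J mol⁻¹ K⁻¹ for a diatomic ideal gas.
ΔS = 3.3 × [20.79 × ln(973/449) + 8.314 × ln(23.4/5.33)] = 93.6 J/K.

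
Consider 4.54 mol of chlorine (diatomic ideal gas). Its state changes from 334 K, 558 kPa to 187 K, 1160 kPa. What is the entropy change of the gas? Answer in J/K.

ΔS = nC_p ln(T₂/T₁) − nR ln(P₂/P₁), with C_p = 7R/2 = 29.1 J mol⁻¹ K⁻¹ for a diatomic ideal gas.
ΔS = 4.54 × [29.1 × ln(187/334) − 8.314 × ln(1160/558)] = -104 J/K.

ΔS = -104 J/K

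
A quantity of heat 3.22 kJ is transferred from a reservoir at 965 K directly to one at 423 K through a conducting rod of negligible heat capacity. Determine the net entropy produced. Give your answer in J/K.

ΔS_total = 4.28 J/K

ΔS_hot = −Q/T_H = −3220/965 = -3.337 J/K and ΔS_cold = +Q/T_C = 3220/423 = 7.612 J/K.
ΔS_total = -3.337 + 7.612 = 4.28 J/K, positive as the second law requires.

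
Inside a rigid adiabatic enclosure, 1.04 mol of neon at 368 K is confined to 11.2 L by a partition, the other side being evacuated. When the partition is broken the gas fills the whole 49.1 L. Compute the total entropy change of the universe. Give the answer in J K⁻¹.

No heat is exchanged and no work is done, so the ideal-gas temperature stays constant.
Entropy is a state function; using a reversible isothermal path, ΔS_gas = nR ln(V₂/V₁) = 1.04 × 8.314 × ln(49.1/11.2) = 12.8 J/K.
The insulated surroundings exchange no heat, so ΔS_surr = 0 and ΔS_universe = ΔS_gas.

ΔS_universe = 12.8 J/K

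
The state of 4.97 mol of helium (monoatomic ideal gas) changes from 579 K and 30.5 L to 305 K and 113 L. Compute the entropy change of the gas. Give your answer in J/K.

Entropy is a state function: ΔS = nC_V ln(T₂/T₁) + nR ln(V₂/V₁), with C_V = 3R/2 = 12.47 J mol⁻¹ K⁻¹ for a monoatomic ideal gas.
ΔS = 4.97 × [12.47 × ln(305/579) + 8.314 × ln(113/30.5)] = 14.4 J/K.

ΔS = 14.4 J/K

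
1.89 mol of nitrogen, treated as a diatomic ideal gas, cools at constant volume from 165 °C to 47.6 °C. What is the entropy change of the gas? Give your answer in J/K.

ΔS = -12.3 J/K

In kelvin: T₁ = 438.15 K, T₂ = 320.75 K. At constant volume, ΔS = nC_V ln(T₂/T₁) with C_V = 5R/2 = 20.79 J mol⁻¹ K⁻¹.
ΔS = 1.89 × 20.79 × ln(320.75/438.15) = -12.3 J/K.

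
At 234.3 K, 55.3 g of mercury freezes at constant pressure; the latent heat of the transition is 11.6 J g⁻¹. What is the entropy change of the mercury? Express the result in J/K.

Heat released by the substance: Q = −mL = −55.3 × 11.6 = −641.48 J.
At constant T, ΔS = Q_rev/T = −641.48 / 234.3 = -2.74 J/K.

ΔS = -2.74 J/K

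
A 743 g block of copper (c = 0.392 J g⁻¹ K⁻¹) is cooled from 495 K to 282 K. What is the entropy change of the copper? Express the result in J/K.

ΔS = -164 J/K

ΔS = ∫dQ_rev/T = m c ln(T₂/T₁) = 743 × 0.392 × ln(282/495) = -164 J/K.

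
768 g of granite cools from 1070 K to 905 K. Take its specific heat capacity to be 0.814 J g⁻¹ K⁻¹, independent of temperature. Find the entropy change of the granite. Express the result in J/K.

ΔS = ∫dQ_rev/T = m c ln(T₂/T₁) = 768 × 0.814 × ln(905/1070) = -105 J/K.

ΔS = -105 J/K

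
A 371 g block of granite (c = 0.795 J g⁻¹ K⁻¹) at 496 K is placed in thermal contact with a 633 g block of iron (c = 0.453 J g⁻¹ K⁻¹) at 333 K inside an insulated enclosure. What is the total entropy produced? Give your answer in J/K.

ΔS_total = 11.4 J/K

Energy balance: T_f = (m₁c₁T₁ + m₂c₂T₂)/(m₁c₁ + m₂c₂) = 415.65 K.
ΔS₁ = m₁c₁ ln(T_f/T₁) = 294.945 × ln(415.65/496) = -52.13 J/K.
ΔS₂ = m₂c₂ ln(T_f/T₂) = 286.749 × ln(415.65/333) = 63.57 J/K.
ΔS_total = -52.13 + 63.57 = 11.4 J/K.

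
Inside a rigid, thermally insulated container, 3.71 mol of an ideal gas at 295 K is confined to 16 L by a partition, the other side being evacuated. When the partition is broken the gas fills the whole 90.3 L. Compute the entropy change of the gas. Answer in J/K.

ΔS_gas = 53.4 J/K

No heat is exchanged and no work is done, so the ideal-gas temperature stays constant.
Entropy is a state function; using a reversible isothermal path, ΔS_gas = nR ln(V₂/V₁) = 3.71 × 8.314 × ln(90.3/16) = 53.4 J/K.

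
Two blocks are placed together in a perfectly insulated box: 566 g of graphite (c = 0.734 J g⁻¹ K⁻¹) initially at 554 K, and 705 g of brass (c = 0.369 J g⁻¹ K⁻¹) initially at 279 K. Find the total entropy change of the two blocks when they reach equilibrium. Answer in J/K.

ΔS_total = 35.1 J/K

Energy balance: T_f = (m₁c₁T₁ + m₂c₂T₂)/(m₁c₁ + m₂c₂) = 448.11 K.
ΔS₁ = m₁c₁ ln(T_f/T₁) = 415.444 × ln(448.11/554) = -88.129 J/K.
ΔS₂ = m₂c₂ ln(T_f/T₂) = 260.145 × ln(448.11/279) = 123.26 J/K.
ΔS_total = -88.129 + 123.26 = 35.1 J/K.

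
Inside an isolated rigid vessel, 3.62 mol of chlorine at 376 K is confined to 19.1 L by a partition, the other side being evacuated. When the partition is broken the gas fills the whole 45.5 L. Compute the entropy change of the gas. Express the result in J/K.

No heat is exchanged and no work is done, so the ideal-gas temperature stays constant.
Entropy is a state function; using a reversible isothermal path, ΔS_gas = nR ln(V₂/V₁) = 3.62 × 8.314 × ln(45.5/19.1) = 26.1 J/K.

ΔS_gas = 26.1 J/K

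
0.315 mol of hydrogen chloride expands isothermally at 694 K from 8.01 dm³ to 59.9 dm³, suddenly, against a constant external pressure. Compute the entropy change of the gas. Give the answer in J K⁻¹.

ΔS_gas = 5.27 J/K

Entropy is a state function, so ΔS_gas depends only on the end states.
For an isothermal ideal gas ΔS_gas = nR ln(V₂/V₁) = 0.315 × 8.314 × ln(59.9/8.01) = 5.27 J/K.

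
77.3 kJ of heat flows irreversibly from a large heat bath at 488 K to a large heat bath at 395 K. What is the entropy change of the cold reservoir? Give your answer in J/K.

ΔS_cold = 196 J/K

The cold reservoir gains heat Q, so ΔS_cold = +Q/T_C = 77300/395 = 196 J/K.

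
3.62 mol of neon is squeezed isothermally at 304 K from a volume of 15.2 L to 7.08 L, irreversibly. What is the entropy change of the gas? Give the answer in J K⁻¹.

ΔS_gas = -23 J/K

Entropy is a state function, so ΔS_gas depends only on the end states.
For an isothermal ideal gas ΔS_gas = nR ln(V₂/V₁) = 3.62 × 8.314 × ln(7.08/15.2) = -23 J/K.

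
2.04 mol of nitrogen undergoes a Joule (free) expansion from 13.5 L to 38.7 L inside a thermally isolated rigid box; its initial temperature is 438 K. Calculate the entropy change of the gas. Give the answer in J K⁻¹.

No heat is exchanged and no work is done, so the ideal-gas temperature stays constant.
Entropy is a state function; using a reversible isothermal path, ΔS_gas = nR ln(V₂/V₁) = 2.04 × 8.314 × ln(38.7/13.5) = 17.9 J/K.

ΔS_gas = 17.9 J/K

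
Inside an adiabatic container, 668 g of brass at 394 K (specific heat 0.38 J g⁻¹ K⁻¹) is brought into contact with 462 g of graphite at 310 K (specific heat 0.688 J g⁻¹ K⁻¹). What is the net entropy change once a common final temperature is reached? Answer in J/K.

ΔS_total = 4.08 J/K

Energy balance: T_f = (m₁c₁T₁ + m₂c₂T₂)/(m₁c₁ + m₂c₂) = 347.3 K.
ΔS₁ = m₁c₁ ln(T_f/T₁) = 253.84 × ln(347.3/394) = -32.03 J/K.
ΔS₂ = m₂c₂ ln(T_f/T₂) = 317.856 × ln(347.3/310) = 36.11 J/K.
ΔS_total = -32.03 + 36.11 = 4.08 J/K.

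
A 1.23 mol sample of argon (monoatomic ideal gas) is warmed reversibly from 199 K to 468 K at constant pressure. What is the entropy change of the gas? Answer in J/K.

At constant pressure, ΔS = nC_p ln(T₂/T₁) with C_p = 5R/2 = 20.79 J mol⁻¹ K⁻¹.
ΔS = 1.23 × 20.79 × ln(468/199) = 21.9 J/K.

ΔS = 21.9 J/K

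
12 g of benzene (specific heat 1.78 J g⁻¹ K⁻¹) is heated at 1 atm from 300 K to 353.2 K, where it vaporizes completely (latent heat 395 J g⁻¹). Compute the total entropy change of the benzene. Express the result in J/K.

Warming step: ΔS₁ = m c ln(T_tr/T_i) = 12 × 1.78 × ln(353.2/300) = 3.487 J/K.
Phase change: ΔS₂ = +mL/T_tr = 12 × 395 / 353.2 = 13.42 J/K.
ΔS_total = (3.487) + (13.42) = 16.9 J/K.

ΔS = 16.9 J/K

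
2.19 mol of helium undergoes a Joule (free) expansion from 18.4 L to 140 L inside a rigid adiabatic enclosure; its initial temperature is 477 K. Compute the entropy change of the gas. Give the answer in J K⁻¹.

ΔS_gas = 36.9 J/K

For an ideal gas in free expansion Q = 0 and W = 0, so T is unchanged.
Entropy is a state function; using a reversible isothermal path, ΔS_gas = nR ln(V₂/V₁) = 2.19 × 8.314 × ln(140/18.4) = 36.9 J/K.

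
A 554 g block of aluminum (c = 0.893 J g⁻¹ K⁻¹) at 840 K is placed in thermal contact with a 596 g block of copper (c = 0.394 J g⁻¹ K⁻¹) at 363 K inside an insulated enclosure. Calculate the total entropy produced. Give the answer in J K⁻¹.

ΔS_total = 49.8 J/K

Energy balance: T_f = (m₁c₁T₁ + m₂c₂T₂)/(m₁c₁ + m₂c₂) = 686.46 K.
ΔS₁ = m₁c₁ ln(T_f/T₁) = 494.722 × ln(686.46/840) = -99.858 J/K.
ΔS₂ = m₂c₂ ln(T_f/T₂) = 234.824 × ln(686.46/363) = 149.62 J/K.
ΔS_total = -99.858 + 149.62 = 49.8 J/K.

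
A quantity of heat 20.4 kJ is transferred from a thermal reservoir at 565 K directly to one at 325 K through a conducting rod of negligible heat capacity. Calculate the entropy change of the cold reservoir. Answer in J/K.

The cold reservoir gains heat Q, so ΔS_cold = +Q/T_C = 20400/325 = 62.8 J/K.

ΔS_cold = 62.8 J/K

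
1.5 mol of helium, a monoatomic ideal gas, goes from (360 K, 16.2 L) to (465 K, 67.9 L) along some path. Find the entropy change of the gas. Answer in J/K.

ΔS = 22.7 J/K

Entropy is a state function: ΔS = nC_V ln(T₂/T₁) + nR ln(V₂/V₁), with C_V = 3R/2 = 12.47 J mol⁻¹ K⁻¹ for a monoatomic ideal gas.
ΔS = 1.5 × [12.47 × ln(465/360) + 8.314 × ln(67.9/16.2)] = 22.7 J/K.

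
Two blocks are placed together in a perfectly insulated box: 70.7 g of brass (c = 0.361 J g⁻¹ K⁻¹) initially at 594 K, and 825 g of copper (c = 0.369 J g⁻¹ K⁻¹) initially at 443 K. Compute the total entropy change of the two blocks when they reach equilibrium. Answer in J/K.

Energy balance: T_f = (m₁c₁T₁ + m₂c₂T₂)/(m₁c₁ + m₂c₂) = 454.68 K.
ΔS₁ = m₁c₁ ln(T_f/T₁) = 25.5227 × ln(454.68/594) = -6.822 J/K.
ΔS₂ = m₂c₂ ln(T_f/T₂) = 304.425 × ln(454.68/443) = 7.923 J/K.
ΔS_total = -6.822 + 7.923 = 1.1 J/K.

ΔS_total = 1.1 J/K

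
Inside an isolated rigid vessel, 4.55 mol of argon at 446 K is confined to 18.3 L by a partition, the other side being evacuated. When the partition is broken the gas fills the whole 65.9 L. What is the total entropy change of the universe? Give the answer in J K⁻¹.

ΔS_universe = 48.5 J/K

No heat is exchanged and no work is done, so the ideal-gas temperature stays constant.
Entropy is a state function; using a reversible isothermal path, ΔS_gas = nR ln(V₂/V₁) = 4.55 × 8.314 × ln(65.9/18.3) = 48.5 J/K.
The insulated surroundings exchange no heat, so ΔS_surr = 0 and ΔS_universe = ΔS_gas.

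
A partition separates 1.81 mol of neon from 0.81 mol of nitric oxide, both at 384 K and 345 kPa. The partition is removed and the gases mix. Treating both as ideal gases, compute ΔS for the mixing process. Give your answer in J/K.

Mole fractions: x_A = 1.81/2.62 = 0.691, x_B = 0.309.
ΔS_mix = −R(n_A ln x_A + n_B ln x_B) = −8.314 × (1.81 ln 0.691 + 0.81 ln 0.309) = 13.5 J/K.

ΔS_mix = 13.5 J/K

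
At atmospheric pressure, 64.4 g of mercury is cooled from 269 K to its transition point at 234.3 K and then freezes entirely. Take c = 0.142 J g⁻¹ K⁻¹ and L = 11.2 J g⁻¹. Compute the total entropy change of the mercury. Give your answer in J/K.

Cooling step: ΔS₁ = m c ln(T_tr/T_i) = 64.4 × 0.142 × ln(234.3/269) = -1.263 J/K.
Phase change: ΔS₂ = −mL/T_tr = −64.4 × 11.2 / 234.3 = -3.078 J/K.
ΔS_total = (-1.263) + (-3.078) = -4.34 J/K.

ΔS = -4.34 J/K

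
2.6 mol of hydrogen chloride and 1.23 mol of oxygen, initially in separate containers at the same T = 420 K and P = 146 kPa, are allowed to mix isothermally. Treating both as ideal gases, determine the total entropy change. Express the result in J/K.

ΔS_mix = 20 J/K

Mole fractions: x_A = 2.6/3.83 = 0.679, x_B = 0.321.
ΔS_mix = −R(n_A ln x_A + n_B ln x_B) = −8.314 × (2.6 ln 0.679 + 1.23 ln 0.321) = 20 J/K.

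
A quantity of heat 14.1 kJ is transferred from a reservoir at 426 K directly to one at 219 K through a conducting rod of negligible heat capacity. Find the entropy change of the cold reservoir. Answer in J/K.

The cold reservoir gains heat Q, so ΔS_cold = +Q/T_C = 14100/219 = 64.4 J/K.

ΔS_cold = 64.4 J/K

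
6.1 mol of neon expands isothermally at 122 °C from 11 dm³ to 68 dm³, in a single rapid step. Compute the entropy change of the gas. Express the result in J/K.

ΔS_gas = 92.4 J/K

Entropy is a state function, so ΔS_gas depends only on the end states.
For an isothermal ideal gas ΔS_gas = nR ln(V₂/V₁) = 6.1 × 8.314 × ln(68/11) = 92.4 J/K.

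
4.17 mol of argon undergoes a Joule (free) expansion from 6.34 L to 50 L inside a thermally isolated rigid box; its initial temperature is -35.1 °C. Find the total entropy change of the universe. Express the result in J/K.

ΔS_universe = 71.6 J/K

For an ideal gas in free expansion Q = 0 and W = 0, so T is unchanged.
Entropy is a state function; using a reversible isothermal path, ΔS_gas = nR ln(V₂/V₁) = 4.17 × 8.314 × ln(50/6.34) = 71.6 J/K.
The insulated surroundings exchange no heat, so ΔS_surr = 0 and ΔS_universe = ΔS_gas.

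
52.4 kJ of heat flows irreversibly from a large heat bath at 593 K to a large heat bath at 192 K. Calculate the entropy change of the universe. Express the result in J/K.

ΔS_hot = −Q/T_H = −52400/593 = -88.36 J/K and ΔS_cold = +Q/T_C = 52400/192 = 272.9 J/K.
ΔS_total = -88.36 + 272.9 = 185 J/K, positive as the second law requires.

ΔS_total = 185 J/K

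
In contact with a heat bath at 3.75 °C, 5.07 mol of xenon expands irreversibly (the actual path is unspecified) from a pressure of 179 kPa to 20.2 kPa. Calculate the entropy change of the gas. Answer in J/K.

Entropy is a state function, so ΔS_gas depends only on the end states.
For an isothermal ideal gas ΔS_gas = nR ln(P₁/P₂) = 5.07 × 8.314 × ln(179/20.2) = 92 J/K.

ΔS_gas = 92 J/K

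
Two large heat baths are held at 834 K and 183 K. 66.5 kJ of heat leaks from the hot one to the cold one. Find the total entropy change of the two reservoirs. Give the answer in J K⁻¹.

ΔS_hot = −Q/T_H = −66500/834 = -79.74 J/K and ΔS_cold = +Q/T_C = 66500/183 = 363.4 J/K.
ΔS_total = -79.74 + 363.4 = 284 J/K, positive as the second law requires.

ΔS_total = 284 J/K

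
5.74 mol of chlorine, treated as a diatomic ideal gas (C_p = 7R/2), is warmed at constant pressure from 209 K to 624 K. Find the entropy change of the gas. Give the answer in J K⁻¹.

ΔS = 183 J/K

At constant pressure, ΔS = nC_p ln(T₂/T₁) with C_p = 7R/2 = 29.1 J mol⁻¹ K⁻¹.
ΔS = 5.74 × 29.1 × ln(624/209) = 183 J/K.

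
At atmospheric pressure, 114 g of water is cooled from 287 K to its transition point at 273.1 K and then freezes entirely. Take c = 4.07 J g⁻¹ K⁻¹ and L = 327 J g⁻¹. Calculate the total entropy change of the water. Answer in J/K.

ΔS = -160 J/K

Cooling step: ΔS₁ = m c ln(T_tr/T_i) = 114 × 4.07 × ln(273.1/287) = -23.03 J/K.
Phase change: ΔS₂ = −mL/T_tr = −114 × 327 / 273.1 = -136.5 J/K.
ΔS_total = (-23.03) + (-136.5) = -160 J/K.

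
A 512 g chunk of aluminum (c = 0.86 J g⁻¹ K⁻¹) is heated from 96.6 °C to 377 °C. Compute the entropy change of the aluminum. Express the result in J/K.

In kelvin: T₁ = 369.75 K, T₂ = 650.15 K. ΔS = ∫dQ_rev/T = m c ln(T₂/T₁) = 512 × 0.86 × ln(650.15/369.75) = 249 J/K.

ΔS = 249 J/K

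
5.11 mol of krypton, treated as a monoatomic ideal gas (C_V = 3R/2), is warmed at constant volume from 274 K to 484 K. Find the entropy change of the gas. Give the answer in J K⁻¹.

At constant volume, ΔS = nC_V ln(T₂/T₁) with C_V = 3R/2 = 12.47 J mol⁻¹ K⁻¹.
ΔS = 5.11 × 12.47 × ln(484/274) = 36.3 J/K.

ΔS = 36.3 J/K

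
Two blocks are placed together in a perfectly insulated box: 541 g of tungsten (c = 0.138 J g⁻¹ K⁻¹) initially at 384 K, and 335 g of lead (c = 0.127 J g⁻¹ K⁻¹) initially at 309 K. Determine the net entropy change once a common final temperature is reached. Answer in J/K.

ΔS_total = 0.626 J/K

Energy balance: T_f = (m₁c₁T₁ + m₂c₂T₂)/(m₁c₁ + m₂c₂) = 356.77 K.
ΔS₁ = m₁c₁ ln(T_f/T₁) = 74.658 × ln(356.77/384) = -5.49 J/K.
ΔS₂ = m₂c₂ ln(T_f/T₂) = 42.545 × ln(356.77/309) = 6.116 J/K.
ΔS_total = -5.49 + 6.116 = 0.626 J/K.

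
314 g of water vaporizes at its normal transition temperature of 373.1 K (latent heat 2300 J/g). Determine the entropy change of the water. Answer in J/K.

Heat absorbed by the substance: Q = mL = 314 × 2300 = 722200 J.
At constant T, ΔS = Q_rev/T = 722200 / 373.1 = 1940 J/K.

ΔS = 1940 J/K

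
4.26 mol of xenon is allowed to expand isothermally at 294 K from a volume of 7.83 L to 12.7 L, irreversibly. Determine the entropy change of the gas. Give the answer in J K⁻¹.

Entropy is a state function, so ΔS_gas depends only on the end states.
For an isothermal ideal gas ΔS_gas = nR ln(V₂/V₁) = 4.26 × 8.314 × ln(12.7/7.83) = 17.1 J/K.

ΔS_gas = 17.1 J/K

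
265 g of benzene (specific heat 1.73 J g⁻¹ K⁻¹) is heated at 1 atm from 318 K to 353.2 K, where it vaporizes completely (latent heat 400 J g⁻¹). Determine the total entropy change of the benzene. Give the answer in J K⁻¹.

ΔS = 348 J/K

Warming step: ΔS₁ = m c ln(T_tr/T_i) = 265 × 1.73 × ln(353.2/318) = 48.13 J/K.
Phase change: ΔS₂ = +mL/T_tr = 265 × 400 / 353.2 = 300.1 J/K.
ΔS_total = (48.13) + (300.1) = 348 J/K.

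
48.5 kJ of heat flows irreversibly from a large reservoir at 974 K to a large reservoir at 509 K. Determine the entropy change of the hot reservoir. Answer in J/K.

ΔS_hot = -49.8 J/K

The hot reservoir loses heat Q, so ΔS_hot = −Q/T_H = −48500/974 = -49.8 J/K.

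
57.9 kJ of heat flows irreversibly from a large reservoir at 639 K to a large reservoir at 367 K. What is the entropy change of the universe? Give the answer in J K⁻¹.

ΔS_hot = −Q/T_H = −57900/639 = -90.61 J/K and ΔS_cold = +Q/T_C = 57900/367 = 157.8 J/K.
ΔS_total = -90.61 + 157.8 = 67.2 J/K, positive as the second law requires.

ΔS_total = 67.2 J/K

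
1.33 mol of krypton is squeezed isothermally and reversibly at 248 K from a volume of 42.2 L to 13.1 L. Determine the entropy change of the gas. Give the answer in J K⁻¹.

ΔS_gas = -12.9 J/K

For an isothermal ideal gas ΔS_gas = nR ln(V₂/V₁) = 1.33 × 8.314 × ln(13.1/42.2) = -12.9 J/K.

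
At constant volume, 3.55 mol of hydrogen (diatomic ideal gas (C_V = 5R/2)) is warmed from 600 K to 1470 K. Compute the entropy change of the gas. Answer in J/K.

At constant volume, ΔS = nC_V ln(T₂/T₁) with C_V = 5R/2 = 20.79 J mol⁻¹ K⁻¹.
ΔS = 3.55 × 20.79 × ln(1470/600) = 66.1 J/K.

ΔS = 66.1 J/K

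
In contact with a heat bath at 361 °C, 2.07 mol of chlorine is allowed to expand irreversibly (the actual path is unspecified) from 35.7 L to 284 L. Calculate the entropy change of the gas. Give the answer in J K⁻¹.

ΔS_gas = 35.7 J/K

Entropy is a state function, so ΔS_gas depends only on the end states.
For an isothermal ideal gas ΔS_gas = nR ln(V₂/V₁) = 2.07 × 8.314 × ln(284/35.7) = 35.7 J/K.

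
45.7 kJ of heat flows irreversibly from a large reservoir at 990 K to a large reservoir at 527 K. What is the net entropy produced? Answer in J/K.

ΔS_hot = −Q/T_H = −45700/990 = -46.16 J/K and ΔS_cold = +Q/T_C = 45700/527 = 86.72 J/K.
ΔS_total = -46.16 + 86.72 = 40.6 J/K, positive as the second law requires.

ΔS_total = 40.6 J/K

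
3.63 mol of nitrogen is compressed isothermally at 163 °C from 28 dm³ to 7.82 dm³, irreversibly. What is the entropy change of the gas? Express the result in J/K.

Entropy is a state function, so ΔS_gas depends only on the end states.
For an isothermal ideal gas ΔS_gas = nR ln(V₂/V₁) = 3.63 × 8.314 × ln(7.82/28) = -38.5 J/K.

ΔS_gas = -38.5 J/K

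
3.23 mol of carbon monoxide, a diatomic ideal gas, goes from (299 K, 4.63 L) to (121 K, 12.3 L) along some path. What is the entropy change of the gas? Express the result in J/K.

Entropy is a state function: ΔS = nC_V ln(T₂/T₁) + nR ln(V₂/V₁), with C_V = 5R/2 = 20.79 J mol⁻¹ K⁻¹ for a diatomic ideal gas.
ΔS = 3.23 × [20.79 × ln(121/299) + 8.314 × ln(12.3/4.63)] = -34.5 J/K.

ΔS = -34.5 J/K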